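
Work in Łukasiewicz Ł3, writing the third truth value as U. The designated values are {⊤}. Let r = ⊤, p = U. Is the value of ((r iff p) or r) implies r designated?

r iff p = ⊤ iff U = U
(r iff p) or r = U or ⊤ = ⊤
((r iff p) or r) implies r = ⊤ implies ⊤ = ⊤
⊤ ∈ {⊤}.

Yes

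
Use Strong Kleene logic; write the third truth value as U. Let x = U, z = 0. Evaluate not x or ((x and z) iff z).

not x = not U = U
x and z = U and 0 = 0
(x and z) iff z = 0 iff 0 = 1
not x or ((x and z) iff z) = U or 1 = 1

1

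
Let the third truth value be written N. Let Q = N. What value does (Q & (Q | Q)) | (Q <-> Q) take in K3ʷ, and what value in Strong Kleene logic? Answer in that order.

In K3ʷ: Q | Q = N | N = N
Q & (Q | Q) = N & N = N
Q <-> Q = N <-> N = N
(Q & (Q | Q)) | (Q <-> Q) = N | N = N
In Strong Kleene logic: Q | Q = N | N = N
Q & (Q | Q) = N & N = N
Q <-> Q = N <-> N = N
(Q & (Q | Q)) | (Q <-> Q) = N | N = N

N; N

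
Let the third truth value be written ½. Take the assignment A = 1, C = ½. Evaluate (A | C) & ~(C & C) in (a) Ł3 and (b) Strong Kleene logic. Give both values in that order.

In Ł3: A | C = 1 | ½ = 1
C & C = ½ & ½ = ½
~(C & C) = ~½ = ½
(A | C) & ~(C & C) = 1 & ½ = ½
In Strong Kleene logic: A | C = 1 | ½ = 1
C & C = ½ & ½ = ½
~(C & C) = ~½ = ½
(A | C) & ~(C & C) = 1 & ½ = ½

½; ½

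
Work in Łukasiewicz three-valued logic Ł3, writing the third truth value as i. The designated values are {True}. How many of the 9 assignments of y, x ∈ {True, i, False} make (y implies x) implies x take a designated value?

5

Of the 9 assignments, 5 give a value in {True}.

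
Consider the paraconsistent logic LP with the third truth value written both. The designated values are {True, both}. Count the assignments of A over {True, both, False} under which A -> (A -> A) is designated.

A=True: True ✓
A=both: both ✓
A=False: True ✓

3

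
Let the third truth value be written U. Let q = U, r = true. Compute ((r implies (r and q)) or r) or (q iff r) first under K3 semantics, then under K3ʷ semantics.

true; U

In K3: r and q = true and U = U
r implies (r and q) = true implies U = U
(r implies (r and q)) or r = U or true = true
q iff r = U iff true = U
((r implies (r and q)) or r) or (q iff r) = true or U = true
In K3ʷ: r and q = true and U = U
r implies (r and q) = true implies U = U  [any arg is the third value ⇒ result is the third value]
(r implies (r and q)) or r = U or true = U
q iff r = U iff true = U
((r implies (r and q)) or r) or (q iff r) = U or U = U
They differ because K3 and K3ʷ treat U differently under the binary connectives.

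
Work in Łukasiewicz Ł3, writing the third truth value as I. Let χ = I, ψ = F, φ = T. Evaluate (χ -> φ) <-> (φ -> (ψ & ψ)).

χ -> φ = I -> T = T
ψ & ψ = F & F = F
φ -> (ψ & ψ) = T -> F = F
(χ -> φ) <-> (φ -> (ψ & ψ)) = T <-> F = F

F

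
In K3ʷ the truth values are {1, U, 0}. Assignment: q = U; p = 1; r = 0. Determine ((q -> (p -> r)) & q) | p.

U

p -> r = 1 -> 0 = 0
q -> (p -> r) = U -> 0 = U
(q -> (p -> r)) & q = U & U = U
((q -> (p -> r)) & q) | p = U | 1 = U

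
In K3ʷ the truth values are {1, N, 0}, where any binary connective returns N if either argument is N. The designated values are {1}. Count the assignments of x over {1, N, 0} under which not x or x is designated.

x=1: 1 ✓
x=N: N ·
x=0: 1 ✓

2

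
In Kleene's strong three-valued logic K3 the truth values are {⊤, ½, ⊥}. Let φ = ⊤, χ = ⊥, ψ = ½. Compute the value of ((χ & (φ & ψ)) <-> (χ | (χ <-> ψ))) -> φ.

⊤

φ & ψ = ⊤ & ½ = ½
χ & (φ & ψ) = ⊥ & ½ = ⊥
χ <-> ψ = ⊥ <-> ½ = ½
χ | (χ <-> ψ) = ⊥ | ½ = ½
(χ & (φ & ψ)) <-> (χ | (χ <-> ψ)) = ⊥ <-> ½ = ½
((χ & (φ & ψ)) <-> (χ | (χ <-> ψ))) -> φ = ½ -> ⊤ = ⊤  [~½ | ⊤]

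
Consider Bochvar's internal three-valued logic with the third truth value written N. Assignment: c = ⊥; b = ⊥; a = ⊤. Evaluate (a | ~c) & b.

~c = ~⊥ = ⊤
a | ~c = ⊤ | ⊤ = ⊤
(a | ~c) & b = ⊤ & ⊥ = ⊥

⊥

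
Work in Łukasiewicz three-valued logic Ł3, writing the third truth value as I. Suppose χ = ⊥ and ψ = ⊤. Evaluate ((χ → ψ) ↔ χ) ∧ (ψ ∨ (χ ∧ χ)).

χ → ψ = ⊥ → ⊤ = ⊤
(χ → ψ) ↔ χ = ⊤ ↔ ⊥ = ⊥
χ ∧ χ = ⊥ ∧ ⊥ = ⊥
ψ ∨ (χ ∧ χ) = ⊤ ∨ ⊥ = ⊤
((χ → ψ) ↔ χ) ∧ (ψ ∨ (χ ∧ χ)) = ⊥ ∧ ⊤ = ⊥

⊥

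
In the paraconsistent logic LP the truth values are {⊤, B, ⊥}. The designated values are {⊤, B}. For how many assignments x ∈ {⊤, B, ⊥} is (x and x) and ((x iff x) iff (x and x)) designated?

2

x=⊤: ⊤ ✓
x=B: B ✓
x=⊥: ⊥ ·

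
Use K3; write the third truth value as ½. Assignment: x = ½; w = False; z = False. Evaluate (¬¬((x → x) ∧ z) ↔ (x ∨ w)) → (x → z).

x → x = ½ → ½ = ½  [¬½ ∨ ½]
(x → x) ∧ z = ½ ∧ False = False
¬((x → x) ∧ z) = ¬False = True
¬¬((x → x) ∧ z) = ¬True = False
x ∨ w = ½ ∨ False = ½
¬¬((x → x) ∧ z) ↔ (x ∨ w) = False ↔ ½ = ½
x → z = ½ → False = ½
(¬¬((x → x) ∧ z) ↔ (x ∨ w)) → (x → z) = ½ → ½ = ½

½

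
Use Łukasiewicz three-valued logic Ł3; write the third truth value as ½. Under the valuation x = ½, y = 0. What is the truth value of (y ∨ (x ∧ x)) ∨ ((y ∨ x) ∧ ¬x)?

x ∧ x = ½ ∧ ½ = ½
y ∨ (x ∧ x) = 0 ∨ ½ = ½
y ∨ x = 0 ∨ ½ = ½
¬x = ¬½ = ½
(y ∨ x) ∧ ¬x = ½ ∧ ½ = ½
(y ∨ (x ∧ x)) ∨ ((y ∨ x) ∧ ¬x) = ½ ∨ ½ = ½

½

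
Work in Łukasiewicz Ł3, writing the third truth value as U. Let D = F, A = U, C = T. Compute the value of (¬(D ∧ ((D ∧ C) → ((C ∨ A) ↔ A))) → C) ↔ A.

U

D ∧ C = F ∧ T = F
C ∨ A = T ∨ U = T
(C ∨ A) ↔ A = T ↔ U = U  [1 − |1−½|]
(D ∧ C) → ((C ∨ A) ↔ A) = F → U = T
D ∧ ((D ∧ C) → ((C ∨ A) ↔ A)) = F ∧ T = F
¬(D ∧ ((D ∧ C) → ((C ∨ A) ↔ A))) = ¬F = T
¬(D ∧ ((D ∧ C) → ((C ∨ A) ↔ A))) → C = T → T = T
(¬(D ∧ ((D ∧ C) → ((C ∨ A) ↔ A))) → C) ↔ A = T ↔ U = U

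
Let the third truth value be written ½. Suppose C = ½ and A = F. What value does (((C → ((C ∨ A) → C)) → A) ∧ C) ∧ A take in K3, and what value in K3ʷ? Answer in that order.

In K3: C ∨ A = ½ ∨ F = ½
(C ∨ A) → C = ½ → ½ = ½  [¬½ ∨ ½]
C → ((C ∨ A) → C) = ½ → ½ = ½
(C → ((C ∨ A) → C)) → A = ½ → F = ½
((C → ((C ∨ A) → C)) → A) ∧ C = ½ ∧ ½ = ½
(((C → ((C ∨ A) → C)) → A) ∧ C) ∧ A = ½ ∧ F = F
In K3ʷ: C ∨ A = ½ ∨ F = ½
(C ∨ A) → C = ½ → ½ = ½
C → ((C ∨ A) → C) = ½ → ½ = ½
(C → ((C ∨ A) → C)) → A = ½ → F = ½
((C → ((C ∨ A) → C)) → A) ∧ C = ½ ∧ ½ = ½
(((C → ((C ∨ A) → C)) → A) ∧ C) ∧ A = ½ ∧ F = ½
They differ because K3 and K3ʷ treat ½ differently under the binary connectives.

F; ½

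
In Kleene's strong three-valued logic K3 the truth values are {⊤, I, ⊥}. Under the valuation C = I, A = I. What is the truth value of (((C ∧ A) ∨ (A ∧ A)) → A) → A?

C ∧ A = I ∧ I = I
A ∧ A = I ∧ I = I
(C ∧ A) ∨ (A ∧ A) = I ∨ I = I
((C ∧ A) ∨ (A ∧ A)) → A = I → I = I
(((C ∧ A) ∨ (A ∧ A)) → A) → A = I → I = I

I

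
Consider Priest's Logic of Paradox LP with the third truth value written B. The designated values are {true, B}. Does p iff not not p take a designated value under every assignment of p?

Yes

Every assignment of p over {true, B, false} gives a value in {true, B}.
In particular, with p=B: p iff not not p = B.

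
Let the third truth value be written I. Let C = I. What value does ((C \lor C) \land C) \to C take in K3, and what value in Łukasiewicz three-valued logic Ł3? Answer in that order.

I; ⊤

In K3: C \lor C = I \lor I = I
(C \lor C) \land C = I \land I = I
((C \lor C) \land C) \to C = I \to I = I  [\lnot I \lor I]
In Łukasiewicz three-valued logic Ł3: C \lor C = I \lor I = I
(C \lor C) \land C = I \land I = I
((C \lor C) \land C) \to C = I \to I = ⊤
They differ because K3 and Łukasiewicz three-valued logic Ł3 treat I differently under implication.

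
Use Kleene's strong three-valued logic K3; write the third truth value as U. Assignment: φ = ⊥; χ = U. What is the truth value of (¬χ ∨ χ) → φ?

¬χ = ¬U = U
¬χ ∨ χ = U ∨ U = U
(¬χ ∨ χ) → φ = U → ⊥ = U

U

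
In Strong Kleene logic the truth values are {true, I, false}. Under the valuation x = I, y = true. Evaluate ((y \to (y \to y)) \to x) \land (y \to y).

I

y \to y = true \to true = true
y \to (y \to y) = true \to true = true
(y \to (y \to y)) \to x = true \to I = I  [\lnot true \lor I]
y \to y = true \to true = true
((y \to (y \to y)) \to x) \land (y \to y) = I \land true = I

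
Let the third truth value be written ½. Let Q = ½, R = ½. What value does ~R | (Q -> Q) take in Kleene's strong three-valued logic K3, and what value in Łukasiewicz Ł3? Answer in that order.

½; true

In Kleene's strong three-valued logic K3: ~R = ~½ = ½
Q -> Q = ½ -> ½ = ½  [~½ | ½]
~R | (Q -> Q) = ½ | ½ = ½
In Łukasiewicz Ł3: ~R = ~½ = ½
Q -> Q = ½ -> ½ = true  [min(1, 1−½+½)]
~R | (Q -> Q) = ½ | true = true
They differ because Kleene's strong three-valued logic K3 and Łukasiewicz Ł3 treat ½ differently under implication.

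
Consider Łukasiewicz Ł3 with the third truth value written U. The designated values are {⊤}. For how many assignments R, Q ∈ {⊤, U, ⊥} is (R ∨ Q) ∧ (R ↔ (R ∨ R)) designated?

Of the 9 assignments, 5 give a value in {⊤}.

5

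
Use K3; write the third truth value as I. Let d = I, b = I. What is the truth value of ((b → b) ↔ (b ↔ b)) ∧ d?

I

b → b = I → I = I  [¬I ∨ I]
b ↔ b = I ↔ I = I
(b → b) ↔ (b ↔ b) = I ↔ I = I
((b → b) ↔ (b ↔ b)) ∧ d = I ∧ I = I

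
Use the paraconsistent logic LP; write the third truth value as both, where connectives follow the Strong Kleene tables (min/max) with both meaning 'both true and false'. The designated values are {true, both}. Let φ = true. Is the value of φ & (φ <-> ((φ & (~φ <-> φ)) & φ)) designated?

No

~φ = ~true = false
~φ <-> φ = false <-> true = false
φ & (~φ <-> φ) = true & false = false
(φ & (~φ <-> φ)) & φ = false & true = false
φ <-> ((φ & (~φ <-> φ)) & φ) = true <-> false = false
φ & (φ <-> ((φ & (~φ <-> φ)) & φ)) = true & false = false
false ∉ {true, both}.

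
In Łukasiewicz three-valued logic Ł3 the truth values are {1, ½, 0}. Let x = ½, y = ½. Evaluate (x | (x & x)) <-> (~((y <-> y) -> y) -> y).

x & x = ½ & ½ = ½
x | (x & x) = ½ | ½ = ½
y <-> y = ½ <-> ½ = 1  [1 − |½−½|]
(y <-> y) -> y = 1 -> ½ = ½
~((y <-> y) -> y) = ~½ = ½
~((y <-> y) -> y) -> y = ½ -> ½ = 1
(x | (x & x)) <-> (~((y <-> y) -> y) -> y) = ½ <-> 1 = ½

½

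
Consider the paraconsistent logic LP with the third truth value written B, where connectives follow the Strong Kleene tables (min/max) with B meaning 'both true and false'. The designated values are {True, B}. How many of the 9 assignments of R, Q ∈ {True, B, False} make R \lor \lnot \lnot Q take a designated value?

Of the 9 assignments, 8 give a value in {True, B}.

8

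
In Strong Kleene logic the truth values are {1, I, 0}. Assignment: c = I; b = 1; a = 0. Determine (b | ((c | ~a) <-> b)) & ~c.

I

~a = ~0 = 1
c | ~a = I | 1 = 1
(c | ~a) <-> b = 1 <-> 1 = 1
b | ((c | ~a) <-> b) = 1 | 1 = 1
~c = ~I = I
(b | ((c | ~a) <-> b)) & ~c = 1 & I = I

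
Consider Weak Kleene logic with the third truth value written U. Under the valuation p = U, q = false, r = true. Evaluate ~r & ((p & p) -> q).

~r = ~true = false
p & p = U & U = U
(p & p) -> q = U -> false = U
~r & ((p & p) -> q) = false & U = U

U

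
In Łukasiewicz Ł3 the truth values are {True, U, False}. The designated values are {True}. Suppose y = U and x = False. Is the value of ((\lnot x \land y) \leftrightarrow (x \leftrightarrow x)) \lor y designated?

No

\lnot x = \lnot False = True
\lnot x \land y = True \land U = U
x \leftrightarrow x = False \leftrightarrow False = True
(\lnot x \land y) \leftrightarrow (x \leftrightarrow x) = U \leftrightarrow True = U  [1 − |½−1|]
((\lnot x \land y) \leftrightarrow (x \leftrightarrow x)) \lor y = U \lor U = U
U ∉ {True}.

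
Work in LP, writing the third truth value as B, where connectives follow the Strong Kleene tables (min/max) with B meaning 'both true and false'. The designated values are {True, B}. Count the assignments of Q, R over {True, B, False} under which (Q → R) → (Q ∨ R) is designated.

8

Of the 9 assignments, 8 give a value in {True, B}.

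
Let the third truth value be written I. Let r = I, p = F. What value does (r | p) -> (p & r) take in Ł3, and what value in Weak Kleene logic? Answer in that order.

I; I

In Ł3: r | p = I | F = I
p & r = F & I = F
(r | p) -> (p & r) = I -> F = I  [min(1, 1−½+0)]
In Weak Kleene logic: r | p = I | F = I
p & r = F & I = I
(r | p) -> (p & r) = I -> I = I  [any arg is the third value ⇒ result is the third value]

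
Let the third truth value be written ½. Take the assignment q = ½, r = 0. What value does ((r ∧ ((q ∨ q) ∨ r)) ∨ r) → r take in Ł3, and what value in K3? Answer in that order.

In Ł3: q ∨ q = ½ ∨ ½ = ½
(q ∨ q) ∨ r = ½ ∨ 0 = ½
r ∧ ((q ∨ q) ∨ r) = 0 ∧ ½ = 0
(r ∧ ((q ∨ q) ∨ r)) ∨ r = 0 ∨ 0 = 0
((r ∧ ((q ∨ q) ∨ r)) ∨ r) → r = 0 → 0 = 1
In K3: q ∨ q = ½ ∨ ½ = ½
(q ∨ q) ∨ r = ½ ∨ 0 = ½
r ∧ ((q ∨ q) ∨ r) = 0 ∧ ½ = 0
(r ∧ ((q ∨ q) ∨ r)) ∨ r = 0 ∨ 0 = 0
((r ∧ ((q ∨ q) ∨ r)) ∨ r) → r = 0 → 0 = 1

1; 1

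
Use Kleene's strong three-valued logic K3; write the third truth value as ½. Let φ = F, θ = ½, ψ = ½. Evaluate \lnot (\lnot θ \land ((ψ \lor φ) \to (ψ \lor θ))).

\lnot θ = \lnot ½ = ½
ψ \lor φ = ½ \lor F = ½
ψ \lor θ = ½ \lor ½ = ½
(ψ \lor φ) \to (ψ \lor θ) = ½ \to ½ = ½  [\lnot ½ \lor ½]
\lnot θ \land ((ψ \lor φ) \to (ψ \lor θ)) = ½ \land ½ = ½
\lnot (\lnot θ \land ((ψ \lor φ) \to (ψ \lor θ))) = \lnot ½ = ½

½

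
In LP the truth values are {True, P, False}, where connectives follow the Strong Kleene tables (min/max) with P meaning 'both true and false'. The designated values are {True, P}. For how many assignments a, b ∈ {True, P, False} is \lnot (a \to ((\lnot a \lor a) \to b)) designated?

Designated under: (a=True, b=P); (a=True, b=False); (a=P, b=P); (a=P, b=False).

4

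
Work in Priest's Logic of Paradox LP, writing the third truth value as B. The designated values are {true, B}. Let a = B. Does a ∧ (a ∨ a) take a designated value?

a ∨ a = B ∨ B = B
a ∧ (a ∨ a) = B ∧ B = B
B ∈ {true, B}.

Yes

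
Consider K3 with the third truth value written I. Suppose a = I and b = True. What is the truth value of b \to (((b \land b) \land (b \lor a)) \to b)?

True

b \land b = True \land True = True
b \lor a = True \lor I = True
(b \land b) \land (b \lor a) = True \land True = True
((b \land b) \land (b \lor a)) \to b = True \to True = True
b \to (((b \land b) \land (b \lor a)) \to b) = True \to True = True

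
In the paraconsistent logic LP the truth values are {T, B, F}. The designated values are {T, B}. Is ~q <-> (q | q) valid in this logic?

No

Countermodel: q=T gives F, which is not designated.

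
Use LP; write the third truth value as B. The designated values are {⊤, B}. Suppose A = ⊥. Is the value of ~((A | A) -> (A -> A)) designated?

No

A | A = ⊥ | ⊥ = ⊥
A -> A = ⊥ -> ⊥ = ⊤
(A | A) -> (A -> A) = ⊥ -> ⊤ = ⊤
~((A | A) -> (A -> A)) = ~⊤ = ⊥
⊥ ∉ {⊤, B}.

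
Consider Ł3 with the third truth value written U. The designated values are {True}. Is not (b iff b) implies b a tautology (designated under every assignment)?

Yes

Every assignment of b over {True, U, False} gives a value in {True}.
In particular, with b=U: not (b iff b) implies b = True.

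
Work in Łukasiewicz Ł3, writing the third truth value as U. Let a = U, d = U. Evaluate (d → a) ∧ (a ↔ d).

d → a = U → U = 1
a ↔ d = U ↔ U = 1
(d → a) ∧ (a ↔ d) = 1 ∧ 1 = 1

1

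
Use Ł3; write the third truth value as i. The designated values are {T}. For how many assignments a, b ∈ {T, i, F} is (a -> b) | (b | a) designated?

Of the 9 assignments, 8 give a value in {T}.

8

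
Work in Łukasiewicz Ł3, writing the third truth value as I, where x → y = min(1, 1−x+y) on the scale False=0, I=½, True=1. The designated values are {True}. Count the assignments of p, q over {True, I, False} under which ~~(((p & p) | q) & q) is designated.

3

Designated under: (p=True, q=True); (p=I, q=True); (p=False, q=True).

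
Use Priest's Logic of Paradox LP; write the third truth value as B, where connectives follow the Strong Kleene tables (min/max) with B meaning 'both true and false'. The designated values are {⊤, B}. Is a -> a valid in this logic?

Yes

Every assignment of a over {⊤, B, ⊥} gives a value in {⊤, B}.
In particular, with a=B: a -> a = B.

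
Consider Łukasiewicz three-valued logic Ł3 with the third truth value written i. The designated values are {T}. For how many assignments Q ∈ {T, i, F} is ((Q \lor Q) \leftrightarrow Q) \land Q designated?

Q=T: T ✓
Q=i: i ·
Q=F: F ·

1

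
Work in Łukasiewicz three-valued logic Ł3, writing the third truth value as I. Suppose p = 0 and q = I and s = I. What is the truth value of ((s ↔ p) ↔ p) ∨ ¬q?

s ↔ p = I ↔ 0 = I  [1 − |½−0|]
(s ↔ p) ↔ p = I ↔ 0 = I
¬q = ¬I = I
((s ↔ p) ↔ p) ∨ ¬q = I ∨ I = I

I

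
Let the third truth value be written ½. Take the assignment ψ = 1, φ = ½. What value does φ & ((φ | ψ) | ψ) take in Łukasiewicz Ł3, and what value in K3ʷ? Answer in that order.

½; ½

In Łukasiewicz Ł3: φ | ψ = ½ | 1 = 1
(φ | ψ) | ψ = 1 | 1 = 1
φ & ((φ | ψ) | ψ) = ½ & 1 = ½
In K3ʷ: φ | ψ = ½ | 1 = ½
(φ | ψ) | ψ = ½ | 1 = ½
φ & ((φ | ψ) | ψ) = ½ & ½ = ½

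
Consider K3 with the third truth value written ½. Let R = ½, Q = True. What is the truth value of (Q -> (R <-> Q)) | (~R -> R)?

½

R <-> Q = ½ <-> True = ½
Q -> (R <-> Q) = True -> ½ = ½  [~True | ½]
~R = ~½ = ½
~R -> R = ½ -> ½ = ½
(Q -> (R <-> Q)) | (~R -> R) = ½ | ½ = ½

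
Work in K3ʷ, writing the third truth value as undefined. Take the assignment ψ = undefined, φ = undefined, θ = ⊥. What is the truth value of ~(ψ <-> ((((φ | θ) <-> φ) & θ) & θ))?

undefined

φ | θ = undefined | ⊥ = undefined
(φ | θ) <-> φ = undefined <-> undefined = undefined
((φ | θ) <-> φ) & θ = undefined & ⊥ = undefined
(((φ | θ) <-> φ) & θ) & θ = undefined & ⊥ = undefined
ψ <-> ((((φ | θ) <-> φ) & θ) & θ) = undefined <-> undefined = undefined
~(ψ <-> ((((φ | θ) <-> φ) & θ) & θ)) = ~undefined = undefined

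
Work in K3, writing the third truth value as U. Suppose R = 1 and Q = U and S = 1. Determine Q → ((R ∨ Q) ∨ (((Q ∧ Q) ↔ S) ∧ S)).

1

R ∨ Q = 1 ∨ U = 1
Q ∧ Q = U ∧ U = U
(Q ∧ Q) ↔ S = U ↔ 1 = U
((Q ∧ Q) ↔ S) ∧ S = U ∧ 1 = U
(R ∨ Q) ∨ (((Q ∧ Q) ↔ S) ∧ S) = 1 ∨ U = 1
Q → ((R ∨ Q) ∨ (((Q ∧ Q) ↔ S) ∧ S)) = U → 1 = 1  [¬U ∨ 1]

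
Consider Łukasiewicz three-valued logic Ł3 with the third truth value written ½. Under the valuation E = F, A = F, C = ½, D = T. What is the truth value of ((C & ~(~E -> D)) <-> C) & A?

F

~E = ~F = T
~E -> D = T -> T = T
~(~E -> D) = ~T = F
C & ~(~E -> D) = ½ & F = F
(C & ~(~E -> D)) <-> C = F <-> ½ = ½  [1 − |0−½|]
((C & ~(~E -> D)) <-> C) & A = ½ & F = F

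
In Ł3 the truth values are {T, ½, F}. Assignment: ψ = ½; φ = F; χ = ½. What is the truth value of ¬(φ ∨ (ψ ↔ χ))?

F

ψ ↔ χ = ½ ↔ ½ = T
φ ∨ (ψ ↔ χ) = F ∨ T = T
¬(φ ∨ (ψ ↔ χ)) = ¬T = F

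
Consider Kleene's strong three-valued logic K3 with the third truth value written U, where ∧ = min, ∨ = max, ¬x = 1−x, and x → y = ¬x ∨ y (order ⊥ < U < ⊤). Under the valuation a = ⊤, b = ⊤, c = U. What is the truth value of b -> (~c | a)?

⊤

~c = ~U = U
~c | a = U | ⊤ = ⊤
b -> (~c | a) = ⊤ -> ⊤ = ⊤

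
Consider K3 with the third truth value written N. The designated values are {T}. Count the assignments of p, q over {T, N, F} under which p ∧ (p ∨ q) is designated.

Designated under: (p=T, q=T); (p=T, q=N); (p=T, q=F).

3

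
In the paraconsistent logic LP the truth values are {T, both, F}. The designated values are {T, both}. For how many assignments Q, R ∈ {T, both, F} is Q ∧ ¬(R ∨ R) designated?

4

Designated under: (Q=T, R=both); (Q=T, R=F); (Q=both, R=both); (Q=both, R=F).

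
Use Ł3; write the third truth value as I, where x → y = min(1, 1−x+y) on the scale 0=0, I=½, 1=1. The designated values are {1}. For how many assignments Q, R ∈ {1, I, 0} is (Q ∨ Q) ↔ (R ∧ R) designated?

3

Designated under: (Q=1, R=1); (Q=I, R=I); (Q=0, R=0).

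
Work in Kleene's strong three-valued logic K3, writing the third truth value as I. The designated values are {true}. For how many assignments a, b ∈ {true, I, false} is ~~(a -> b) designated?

Of the 9 assignments, 5 give a value in {true}.

5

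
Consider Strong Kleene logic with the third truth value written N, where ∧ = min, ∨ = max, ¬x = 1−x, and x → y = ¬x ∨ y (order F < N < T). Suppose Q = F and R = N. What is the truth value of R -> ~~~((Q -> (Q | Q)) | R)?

N

Q | Q = F | F = F
Q -> (Q | Q) = F -> F = T
(Q -> (Q | Q)) | R = T | N = T
~((Q -> (Q | Q)) | R) = ~T = F
~~((Q -> (Q | Q)) | R) = ~F = T
~~~((Q -> (Q | Q)) | R) = ~T = F
R -> ~~~((Q -> (Q | Q)) | R) = N -> F = N  [~N | F]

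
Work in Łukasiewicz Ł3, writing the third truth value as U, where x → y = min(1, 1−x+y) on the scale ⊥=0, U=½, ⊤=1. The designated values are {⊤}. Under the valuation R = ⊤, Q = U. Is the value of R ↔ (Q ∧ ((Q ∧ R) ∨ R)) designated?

No

Q ∧ R = U ∧ ⊤ = U
(Q ∧ R) ∨ R = U ∨ ⊤ = ⊤
Q ∧ ((Q ∧ R) ∨ R) = U ∧ ⊤ = U
R ↔ (Q ∧ ((Q ∧ R) ∨ R)) = ⊤ ↔ U = U
U ∉ {⊤}.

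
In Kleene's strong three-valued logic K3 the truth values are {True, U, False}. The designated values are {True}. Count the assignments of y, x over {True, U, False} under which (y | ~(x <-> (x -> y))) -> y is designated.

Designated under: (y=True, x=True); (y=True, x=U); (y=True, x=False).

3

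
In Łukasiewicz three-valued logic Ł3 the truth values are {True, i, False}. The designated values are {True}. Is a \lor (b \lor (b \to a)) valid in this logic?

No

Countermodel: a=False, b=i gives i, which is not designated.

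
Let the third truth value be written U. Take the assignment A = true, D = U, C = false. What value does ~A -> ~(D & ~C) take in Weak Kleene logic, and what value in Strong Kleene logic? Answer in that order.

In Weak Kleene logic: ~A = ~true = false
~C = ~false = true
D & ~C = U & true = U
~(D & ~C) = ~U = U
~A -> ~(D & ~C) = false -> U = U  [any arg is the third value ⇒ result is the third value]
In Strong Kleene logic: ~A = ~true = false
~C = ~false = true
D & ~C = U & true = U
~(D & ~C) = ~U = U
~A -> ~(D & ~C) = false -> U = true  [~false | U]
They differ because Weak Kleene logic and Strong Kleene logic treat U differently under the binary connectives.

U; true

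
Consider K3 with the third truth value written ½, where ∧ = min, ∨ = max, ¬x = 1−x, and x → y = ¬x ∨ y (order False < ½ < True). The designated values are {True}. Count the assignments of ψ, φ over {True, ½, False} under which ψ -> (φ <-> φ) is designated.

7

Of the 9 assignments, 7 give a value in {True}.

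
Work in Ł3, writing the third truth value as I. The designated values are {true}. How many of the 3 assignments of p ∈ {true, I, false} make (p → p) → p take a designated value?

1

p=true: true ✓
p=I: I ·
p=false: false ·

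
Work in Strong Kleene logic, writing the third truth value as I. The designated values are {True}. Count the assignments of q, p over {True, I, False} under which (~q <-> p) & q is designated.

Designated under: (q=True, p=False).

1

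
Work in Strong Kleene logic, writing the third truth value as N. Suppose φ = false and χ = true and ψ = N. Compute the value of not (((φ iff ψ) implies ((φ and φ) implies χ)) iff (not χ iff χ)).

true

φ iff ψ = false iff N = N
φ and φ = false and false = false
(φ and φ) implies χ = false implies true = true
(φ iff ψ) implies ((φ and φ) implies χ) = N implies true = true
not χ = not true = false
not χ iff χ = false iff true = false
((φ iff ψ) implies ((φ and φ) implies χ)) iff (not χ iff χ) = true iff false = false
not (((φ iff ψ) implies ((φ and φ) implies χ)) iff (not χ iff χ)) = not false = true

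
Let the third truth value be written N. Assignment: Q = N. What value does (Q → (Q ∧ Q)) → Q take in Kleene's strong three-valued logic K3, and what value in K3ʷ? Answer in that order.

In Kleene's strong three-valued logic K3: Q ∧ Q = N ∧ N = N
Q → (Q ∧ Q) = N → N = N  [¬N ∨ N]
(Q → (Q ∧ Q)) → Q = N → N = N
In K3ʷ: Q ∧ Q = N ∧ N = N
Q → (Q ∧ Q) = N → N = N  [any arg is the third value ⇒ result is the third value]
(Q → (Q ∧ Q)) → Q = N → N = N

N; N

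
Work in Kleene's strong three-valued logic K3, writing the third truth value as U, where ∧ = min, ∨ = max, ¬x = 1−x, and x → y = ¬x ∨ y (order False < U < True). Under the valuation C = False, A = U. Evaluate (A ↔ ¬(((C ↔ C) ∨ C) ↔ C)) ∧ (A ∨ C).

U

C ↔ C = False ↔ False = True
(C ↔ C) ∨ C = True ∨ False = True
((C ↔ C) ∨ C) ↔ C = True ↔ False = False
¬(((C ↔ C) ∨ C) ↔ C) = ¬False = True
A ↔ ¬(((C ↔ C) ∨ C) ↔ C) = U ↔ True = U
A ∨ C = U ∨ False = U
(A ↔ ¬(((C ↔ C) ∨ C) ↔ C)) ∧ (A ∨ C) = U ∧ U = U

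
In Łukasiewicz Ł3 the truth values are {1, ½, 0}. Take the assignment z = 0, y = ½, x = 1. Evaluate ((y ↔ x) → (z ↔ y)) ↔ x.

y ↔ x = ½ ↔ 1 = ½
z ↔ y = 0 ↔ ½ = ½
(y ↔ x) → (z ↔ y) = ½ → ½ = 1
((y ↔ x) → (z ↔ y)) ↔ x = 1 ↔ 1 = 1

1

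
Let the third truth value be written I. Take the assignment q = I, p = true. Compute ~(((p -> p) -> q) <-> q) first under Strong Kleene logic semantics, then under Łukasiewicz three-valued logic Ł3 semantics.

In Strong Kleene logic: p -> p = true -> true = true
(p -> p) -> q = true -> I = I  [~true | I]
((p -> p) -> q) <-> q = I <-> I = I
~(((p -> p) -> q) <-> q) = ~I = I
In Łukasiewicz three-valued logic Ł3: p -> p = true -> true = true
(p -> p) -> q = true -> I = I  [min(1, 1−1+½)]
((p -> p) -> q) <-> q = I <-> I = true
~(((p -> p) -> q) <-> q) = ~true = false
They differ because Strong Kleene logic and Łukasiewicz three-valued logic Ł3 treat I differently under implication.

I; false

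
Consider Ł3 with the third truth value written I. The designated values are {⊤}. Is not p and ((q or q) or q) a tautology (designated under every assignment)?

No

Countermodel: p=⊤, q=⊤ gives ⊥, which is not designated.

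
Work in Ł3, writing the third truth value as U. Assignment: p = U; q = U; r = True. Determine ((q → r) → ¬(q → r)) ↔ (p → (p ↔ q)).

q → r = U → True = True  [min(1, 1−½+1)]
q → r = U → True = True
¬(q → r) = ¬True = False
(q → r) → ¬(q → r) = True → False = False
p ↔ q = U ↔ U = True
p → (p ↔ q) = U → True = True
((q → r) → ¬(q → r)) ↔ (p → (p ↔ q)) = False ↔ True = False

False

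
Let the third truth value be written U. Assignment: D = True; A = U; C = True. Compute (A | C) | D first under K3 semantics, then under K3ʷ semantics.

In K3: A | C = U | True = True
(A | C) | D = True | True = True
In K3ʷ: A | C = U | True = U
(A | C) | D = U | True = U
They differ because K3 and K3ʷ treat U differently under the binary connectives.

True; U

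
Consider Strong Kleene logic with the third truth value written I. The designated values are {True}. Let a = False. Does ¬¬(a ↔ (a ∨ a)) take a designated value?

Yes

a ∨ a = False ∨ False = False
a ↔ (a ∨ a) = False ↔ False = True
¬(a ↔ (a ∨ a)) = ¬True = False
¬¬(a ↔ (a ∨ a)) = ¬False = True
True ∈ {True}.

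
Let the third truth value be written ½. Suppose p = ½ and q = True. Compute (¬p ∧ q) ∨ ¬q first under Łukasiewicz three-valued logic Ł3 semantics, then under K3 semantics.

In Łukasiewicz three-valued logic Ł3: ¬p = ¬½ = ½
¬p ∧ q = ½ ∧ True = ½
¬q = ¬True = False
(¬p ∧ q) ∨ ¬q = ½ ∨ False = ½
In K3: ¬p = ¬½ = ½
¬p ∧ q = ½ ∧ True = ½
¬q = ¬True = False
(¬p ∧ q) ∨ ¬q = ½ ∨ False = ½

½; ½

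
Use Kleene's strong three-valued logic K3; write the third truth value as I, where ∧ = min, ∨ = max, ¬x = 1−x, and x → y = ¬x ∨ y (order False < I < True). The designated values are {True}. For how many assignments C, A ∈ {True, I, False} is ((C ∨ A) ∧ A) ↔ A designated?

6

Of the 9 assignments, 6 give a value in {True}.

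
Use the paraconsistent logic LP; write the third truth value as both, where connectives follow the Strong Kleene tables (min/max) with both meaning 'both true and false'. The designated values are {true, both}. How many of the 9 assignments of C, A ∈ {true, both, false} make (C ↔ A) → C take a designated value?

Of the 9 assignments, 8 give a value in {true, both}.

8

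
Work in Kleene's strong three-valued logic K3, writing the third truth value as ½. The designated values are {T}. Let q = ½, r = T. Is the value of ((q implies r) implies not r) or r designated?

Yes

q implies r = ½ implies T = T
not r = not T = F
(q implies r) implies not r = T implies F = F
((q implies r) implies not r) or r = F or T = T
T ∈ {T}.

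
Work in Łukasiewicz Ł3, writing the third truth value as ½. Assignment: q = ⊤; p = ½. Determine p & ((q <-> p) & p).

½

q <-> p = ⊤ <-> ½ = ½  [1 − |1−½|]
(q <-> p) & p = ½ & ½ = ½
p & ((q <-> p) & p) = ½ & ½ = ½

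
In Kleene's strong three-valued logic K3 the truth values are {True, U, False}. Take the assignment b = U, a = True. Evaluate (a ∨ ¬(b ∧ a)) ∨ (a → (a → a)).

True

b ∧ a = U ∧ True = U
¬(b ∧ a) = ¬U = U
a ∨ ¬(b ∧ a) = True ∨ U = True
a → a = True → True = True
a → (a → a) = True → True = True
(a ∨ ¬(b ∧ a)) ∨ (a → (a → a)) = True ∨ True = True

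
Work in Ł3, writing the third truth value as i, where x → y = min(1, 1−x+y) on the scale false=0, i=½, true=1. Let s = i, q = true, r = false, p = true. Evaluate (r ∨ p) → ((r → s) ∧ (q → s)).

i

r ∨ p = false ∨ true = true
r → s = false → i = true  [min(1, 1−0+½)]
q → s = true → i = i
(r → s) ∧ (q → s) = true ∧ i = i
(r ∨ p) → ((r → s) ∧ (q → s)) = true → i = i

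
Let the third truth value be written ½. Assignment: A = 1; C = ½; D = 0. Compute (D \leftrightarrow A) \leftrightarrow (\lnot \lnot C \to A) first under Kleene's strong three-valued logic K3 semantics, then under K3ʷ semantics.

0; ½

In Kleene's strong three-valued logic K3: D \leftrightarrow A = 0 \leftrightarrow 1 = 0
\lnot C = \lnot ½ = ½
\lnot \lnot C = \lnot ½ = ½
\lnot \lnot C \to A = ½ \to 1 = 1  [\lnot ½ \lor 1]
(D \leftrightarrow A) \leftrightarrow (\lnot \lnot C \to A) = 0 \leftrightarrow 1 = 0
In K3ʷ: D \leftrightarrow A = 0 \leftrightarrow 1 = 0
\lnot C = \lnot ½ = ½
\lnot \lnot C = \lnot ½ = ½
\lnot \lnot C \to A = ½ \to 1 = ½  [any arg is the third value ⇒ result is the third value]
(D \leftrightarrow A) \leftrightarrow (\lnot \lnot C \to A) = 0 \leftrightarrow ½ = ½
They differ because Kleene's strong three-valued logic K3 and K3ʷ treat ½ differently under the binary connectives.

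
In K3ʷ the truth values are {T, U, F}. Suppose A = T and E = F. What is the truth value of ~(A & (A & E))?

A & E = T & F = F
A & (A & E) = T & F = F
~(A & (A & E)) = ~F = T

T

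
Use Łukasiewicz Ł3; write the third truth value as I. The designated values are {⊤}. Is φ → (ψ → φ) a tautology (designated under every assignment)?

Every assignment of φ, ψ over {⊤, I, ⊥} gives a value in {⊤}.
In particular, with φ=I, ψ=I: φ → (ψ → φ) = ⊤.

Yes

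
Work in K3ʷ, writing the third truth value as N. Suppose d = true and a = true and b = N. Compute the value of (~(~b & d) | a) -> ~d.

N

~b = ~N = N
~b & d = N & true = N
~(~b & d) = ~N = N
~(~b & d) | a = N | true = N
~d = ~true = false
(~(~b & d) | a) -> ~d = N -> false = N  [any arg is the third value ⇒ result is the third value]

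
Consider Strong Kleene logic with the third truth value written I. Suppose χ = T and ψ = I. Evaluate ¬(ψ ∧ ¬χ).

T

¬χ = ¬T = F
ψ ∧ ¬χ = I ∧ F = F
¬(ψ ∧ ¬χ) = ¬F = T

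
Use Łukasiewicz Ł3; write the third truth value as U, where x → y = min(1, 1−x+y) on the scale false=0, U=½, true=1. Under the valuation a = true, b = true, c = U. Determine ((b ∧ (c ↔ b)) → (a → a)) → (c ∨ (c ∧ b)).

c ↔ b = U ↔ true = U  [1 − |½−1|]
b ∧ (c ↔ b) = true ∧ U = U
a → a = true → true = true
(b ∧ (c ↔ b)) → (a → a) = U → true = true
c ∧ b = U ∧ true = U
c ∨ (c ∧ b) = U ∨ U = U
((b ∧ (c ↔ b)) → (a → a)) → (c ∨ (c ∧ b)) = true → U = U

U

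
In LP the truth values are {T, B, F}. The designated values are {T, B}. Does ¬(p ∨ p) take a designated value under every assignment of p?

No

Countermodel: p=T gives F, which is not designated.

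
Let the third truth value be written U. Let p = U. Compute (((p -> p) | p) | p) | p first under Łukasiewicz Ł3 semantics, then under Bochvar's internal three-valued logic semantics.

In Łukasiewicz Ł3: p -> p = U -> U = true  [min(1, 1−½+½)]
(p -> p) | p = true | U = true
((p -> p) | p) | p = true | U = true
(((p -> p) | p) | p) | p = true | U = true
In Bochvar's internal three-valued logic: p -> p = U -> U = U  [any arg is the third value ⇒ result is the third value]
(p -> p) | p = U | U = U
((p -> p) | p) | p = U | U = U
(((p -> p) | p) | p) | p = U | U = U
They differ because Łukasiewicz Ł3 and Bochvar's internal three-valued logic treat U differently under the binary connectives.

true; U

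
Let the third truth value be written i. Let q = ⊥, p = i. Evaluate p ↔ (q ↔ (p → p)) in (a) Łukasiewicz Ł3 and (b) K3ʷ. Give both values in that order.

In Łukasiewicz Ł3: p → p = i → i = ⊤  [min(1, 1−½+½)]
q ↔ (p → p) = ⊥ ↔ ⊤ = ⊥
p ↔ (q ↔ (p → p)) = i ↔ ⊥ = i
In K3ʷ: p → p = i → i = i
q ↔ (p → p) = ⊥ ↔ i = i
p ↔ (q ↔ (p → p)) = i ↔ i = i

i; i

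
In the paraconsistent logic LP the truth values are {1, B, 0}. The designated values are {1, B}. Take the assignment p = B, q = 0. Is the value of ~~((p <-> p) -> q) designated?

p <-> p = B <-> B = B
(p <-> p) -> q = B -> 0 = B  [~B | 0]
~((p <-> p) -> q) = ~B = B
~~((p <-> p) -> q) = ~B = B
B ∈ {1, B}.

Yes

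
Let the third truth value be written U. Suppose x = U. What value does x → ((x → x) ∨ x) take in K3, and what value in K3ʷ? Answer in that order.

In K3: x → x = U → U = U
(x → x) ∨ x = U ∨ U = U
x → ((x → x) ∨ x) = U → U = U
In K3ʷ: x → x = U → U = U  [any arg is the third value ⇒ result is the third value]
(x → x) ∨ x = U ∨ U = U
x → ((x → x) ∨ x) = U → U = U

U; U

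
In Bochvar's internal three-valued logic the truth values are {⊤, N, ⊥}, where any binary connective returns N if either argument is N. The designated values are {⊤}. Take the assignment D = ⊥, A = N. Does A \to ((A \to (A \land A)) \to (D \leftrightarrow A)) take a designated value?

No

A \land A = N \land N = N
A \to (A \land A) = N \to N = N  [any arg is the third value ⇒ result is the third value]
D \leftrightarrow A = ⊥ \leftrightarrow N = N
(A \to (A \land A)) \to (D \leftrightarrow A) = N \to N = N
A \to ((A \to (A \land A)) \to (D \leftrightarrow A)) = N \to N = N
N ∉ {⊤}.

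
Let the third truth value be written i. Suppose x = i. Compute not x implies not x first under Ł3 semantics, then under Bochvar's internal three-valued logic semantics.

In Ł3: not x = not i = i
not x = not i = i
not x implies not x = i implies i = ⊤
In Bochvar's internal three-valued logic: not x = not i = i
not x = not i = i
not x implies not x = i implies i = i
They differ because Ł3 and Bochvar's internal three-valued logic treat i differently under the binary connectives.

⊤; i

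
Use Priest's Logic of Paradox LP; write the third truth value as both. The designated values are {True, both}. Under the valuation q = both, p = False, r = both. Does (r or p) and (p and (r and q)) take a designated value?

r or p = both or False = both
r and q = both and both = both
p and (r and q) = False and both = False
(r or p) and (p and (r and q)) = both and False = False
False ∉ {True, both}.

No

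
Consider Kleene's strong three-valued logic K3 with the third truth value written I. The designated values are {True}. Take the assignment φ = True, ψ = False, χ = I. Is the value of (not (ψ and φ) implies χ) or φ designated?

Yes

ψ and φ = False and True = False
not (ψ and φ) = not False = True
not (ψ and φ) implies χ = True implies I = I  [not True or I]
(not (ψ and φ) implies χ) or φ = I or True = True
True ∈ {True}.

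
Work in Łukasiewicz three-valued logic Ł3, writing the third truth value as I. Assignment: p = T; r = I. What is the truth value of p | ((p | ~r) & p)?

T

~r = ~I = I
p | ~r = T | I = T
(p | ~r) & p = T & T = T
p | ((p | ~r) & p) = T | T = T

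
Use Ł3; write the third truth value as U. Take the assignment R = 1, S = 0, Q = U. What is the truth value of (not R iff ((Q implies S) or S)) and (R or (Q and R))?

not R = not 1 = 0
Q implies S = U implies 0 = U  [min(1, 1−½+0)]
(Q implies S) or S = U or 0 = U
not R iff ((Q implies S) or S) = 0 iff U = U
Q and R = U and 1 = U
R or (Q and R) = 1 or U = 1
(not R iff ((Q implies S) or S)) and (R or (Q and R)) = U and 1 = U

U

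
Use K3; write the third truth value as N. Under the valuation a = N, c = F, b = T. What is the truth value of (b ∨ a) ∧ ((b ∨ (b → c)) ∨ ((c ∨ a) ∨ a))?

T

b ∨ a = T ∨ N = T
b → c = T → F = F
b ∨ (b → c) = T ∨ F = T
c ∨ a = F ∨ N = N
(c ∨ a) ∨ a = N ∨ N = N
(b ∨ (b → c)) ∨ ((c ∨ a) ∨ a) = T ∨ N = T
(b ∨ a) ∧ ((b ∨ (b → c)) ∨ ((c ∨ a) ∨ a)) = T ∧ T = T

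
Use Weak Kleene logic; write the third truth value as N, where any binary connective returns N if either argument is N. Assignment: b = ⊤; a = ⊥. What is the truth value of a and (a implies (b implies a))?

b implies a = ⊤ implies ⊥ = ⊥
a implies (b implies a) = ⊥ implies ⊥ = ⊤
a and (a implies (b implies a)) = ⊥ and ⊤ = ⊥

⊥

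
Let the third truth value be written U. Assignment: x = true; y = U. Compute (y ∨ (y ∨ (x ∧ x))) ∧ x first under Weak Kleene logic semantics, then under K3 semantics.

In Weak Kleene logic: x ∧ x = true ∧ true = true
y ∨ (x ∧ x) = U ∨ true = U
y ∨ (y ∨ (x ∧ x)) = U ∨ U = U
(y ∨ (y ∨ (x ∧ x))) ∧ x = U ∧ true = U
In K3: x ∧ x = true ∧ true = true
y ∨ (x ∧ x) = U ∨ true = true
y ∨ (y ∨ (x ∧ x)) = U ∨ true = true
(y ∨ (y ∨ (x ∧ x))) ∧ x = true ∧ true = true
They differ because Weak Kleene logic and K3 treat U differently under the binary connectives.

U; true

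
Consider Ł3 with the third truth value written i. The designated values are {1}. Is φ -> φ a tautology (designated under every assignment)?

Every assignment of φ over {1, i, 0} gives a value in {1}.
In particular, with φ=i: φ -> φ = 1.

Yes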